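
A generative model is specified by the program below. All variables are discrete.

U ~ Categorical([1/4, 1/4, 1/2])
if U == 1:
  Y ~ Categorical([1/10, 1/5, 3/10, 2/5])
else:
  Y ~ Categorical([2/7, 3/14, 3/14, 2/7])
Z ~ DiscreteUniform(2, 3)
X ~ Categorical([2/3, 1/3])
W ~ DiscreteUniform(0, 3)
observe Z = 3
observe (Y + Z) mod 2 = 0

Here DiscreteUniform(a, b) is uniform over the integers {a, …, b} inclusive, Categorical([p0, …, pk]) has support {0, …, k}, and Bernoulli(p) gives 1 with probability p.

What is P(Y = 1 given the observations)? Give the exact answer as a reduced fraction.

P(Y = 1 | obs) = 59/147

Enumerate traces; 48 have nonzero weight after conditioning:
  (U=0, Y=1, Z=3, X=0, W=0) weight 1/224
  (U=0, Y=1, Z=3, X=0, W=1) weight 1/224
  (U=0, Y=1, Z=3, X=0, W=2) weight 1/224
  (U=0, Y=1, Z=3, X=0, W=3) weight 1/224
  (U=0, Y=1, Z=3, X=1, W=0) weight 1/448
  (U=0, Y=1, Z=3, X=1, W=1) weight 1/448
  (U=0, Y=1, Z=3, X=1, W=2) weight 1/448
  (U=0, Y=1, Z=3, X=1, W=3) weight 1/448
  (U=0, Y=3, Z=3, X=0, W=0) weight 1/168
  … 39 more
Group by Y:
  weight(Y=1) = 59/560
  weight(Y=3) = 11/70
Total weight = 59/560 + 11/70 = 21/80
P(Y=1 | obs) = 59/560 / 21/80 = 59/147
P(Y=3 | obs) = 11/70 / 21/80 = 88/147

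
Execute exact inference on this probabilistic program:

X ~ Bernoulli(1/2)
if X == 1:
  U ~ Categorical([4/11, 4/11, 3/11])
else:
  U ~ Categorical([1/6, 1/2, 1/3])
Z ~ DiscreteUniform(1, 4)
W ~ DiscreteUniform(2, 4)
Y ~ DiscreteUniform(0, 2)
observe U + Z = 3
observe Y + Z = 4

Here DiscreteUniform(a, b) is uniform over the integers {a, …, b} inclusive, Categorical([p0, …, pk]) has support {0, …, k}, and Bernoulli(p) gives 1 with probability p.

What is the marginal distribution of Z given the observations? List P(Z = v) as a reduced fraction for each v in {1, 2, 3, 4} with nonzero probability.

P(Z=2) = 57/92, P(Z=3) = 35/92

Enumerate traces; 12 have nonzero weight after conditioning:
  (X=0, U=0, Z=3, W=2, Y=1) weight 1/432
  (X=0, U=0, Z=3, W=3, Y=1) weight 1/432
  (X=0, U=0, Z=3, W=4, Y=1) weight 1/432
  (X=0, U=1, Z=2, W=2, Y=2) weight 1/144
  (X=0, U=1, Z=2, W=3, Y=2) weight 1/144
  (X=0, U=1, Z=2, W=4, Y=2) weight 1/144
  (X=1, U=0, Z=3, W=2, Y=1) weight 1/198
  (X=1, U=0, Z=3, W=3, Y=1) weight 1/198
  … 4 more
Group by Z:
  weight(Z=2) = 19/528
  weight(Z=3) = 35/1584
Total weight = 19/528 + 35/1584 = 23/396
P(Z=2 | obs) = 19/528 / 23/396 = 57/92
P(Z=3 | obs) = 35/1584 / 23/396 = 35/92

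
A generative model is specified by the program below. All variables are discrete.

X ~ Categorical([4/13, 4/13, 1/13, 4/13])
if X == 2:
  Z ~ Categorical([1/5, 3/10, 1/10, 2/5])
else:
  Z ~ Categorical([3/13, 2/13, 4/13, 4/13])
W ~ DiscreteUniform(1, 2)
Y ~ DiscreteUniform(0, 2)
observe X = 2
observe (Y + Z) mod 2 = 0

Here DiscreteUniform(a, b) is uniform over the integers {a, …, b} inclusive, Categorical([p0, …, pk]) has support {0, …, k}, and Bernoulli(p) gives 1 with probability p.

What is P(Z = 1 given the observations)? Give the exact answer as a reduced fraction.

P(Z = 1 | obs) = 3/13

Enumerate traces; 12 have nonzero weight after conditioning:
  (X=2, Z=0, W=1, Y=0) weight 1/390
  (X=2, Z=0, W=1, Y=2) weight 1/390
  (X=2, Z=0, W=2, Y=0) weight 1/390
  (X=2, Z=0, W=2, Y=2) weight 1/390
  (X=2, Z=1, W=1, Y=1) weight 1/260
  (X=2, Z=1, W=2, Y=1) weight 1/260
  (X=2, Z=2, W=1, Y=0) weight 1/780
  (X=2, Z=2, W=1, Y=2) weight 1/780
  (X=2, Z=3, W=1, Y=1) weight 1/195
  … 3 more
Group by Z:
  weight(Z=0) = 2/195
  weight(Z=1) = 1/130
  weight(Z=2) = 1/195
  weight(Z=3) = 2/195
Total weight = 2/195 + 1/130 + 1/195 + 2/195 = 1/30
P(Z=0 | obs) = 2/195 / 1/30 = 4/13
P(Z=1 | obs) = 1/130 / 1/30 = 3/13
P(Z=2 | obs) = 1/195 / 1/30 = 2/13
P(Z=3 | obs) = 2/195 / 1/30 = 4/13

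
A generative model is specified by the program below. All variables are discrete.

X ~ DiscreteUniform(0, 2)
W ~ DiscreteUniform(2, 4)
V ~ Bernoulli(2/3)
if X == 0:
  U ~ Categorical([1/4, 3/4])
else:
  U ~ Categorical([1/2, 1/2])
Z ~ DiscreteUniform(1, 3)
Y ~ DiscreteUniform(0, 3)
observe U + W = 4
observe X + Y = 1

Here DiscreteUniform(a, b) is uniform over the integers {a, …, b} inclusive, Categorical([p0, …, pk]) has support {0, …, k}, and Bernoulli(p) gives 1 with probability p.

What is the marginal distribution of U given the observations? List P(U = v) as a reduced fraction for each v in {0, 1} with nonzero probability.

P(U=0) = 3/8, P(U=1) = 5/8

Enumerate traces; 24 have nonzero weight after conditioning:
  (X=0, W=3, V=0, U=1, Z=1, Y=1) weight 1/432
  (X=0, W=3, V=0, U=1, Z=2, Y=1) weight 1/432
  (X=0, W=3, V=0, U=1, Z=3, Y=1) weight 1/432
  (X=0, W=3, V=1, U=1, Z=1, Y=1) weight 1/216
  (X=0, W=3, V=1, U=1, Z=2, Y=1) weight 1/216
  (X=0, W=3, V=1, U=1, Z=3, Y=1) weight 1/216
  (X=0, W=4, V=0, U=0, Z=1, Y=1) weight 1/1296
  (X=0, W=4, V=0, U=0, Z=2, Y=1) weight 1/1296
  … 16 more
Group by U:
  weight(U=0) = 1/48
  weight(U=1) = 5/144
Total weight = 1/48 + 5/144 = 1/18
P(U=0 | obs) = 1/48 / 1/18 = 3/8
P(U=1 | obs) = 5/144 / 1/18 = 5/8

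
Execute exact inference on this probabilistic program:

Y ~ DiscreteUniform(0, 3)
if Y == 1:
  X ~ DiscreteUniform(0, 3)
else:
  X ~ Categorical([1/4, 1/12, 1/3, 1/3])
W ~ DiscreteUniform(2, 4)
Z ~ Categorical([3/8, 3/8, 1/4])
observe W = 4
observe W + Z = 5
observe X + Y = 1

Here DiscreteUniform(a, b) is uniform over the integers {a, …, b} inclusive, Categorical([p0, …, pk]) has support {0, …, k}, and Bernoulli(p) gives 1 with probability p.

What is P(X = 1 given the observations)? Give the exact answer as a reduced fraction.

P(X = 1 | obs) = 1/4

Enumerate traces; 2 have nonzero weight after conditioning:
  (Y=0, X=1, W=4, Z=1) weight 1/384
  (Y=1, X=0, W=4, Z=1) weight 1/128
Group by X:
  weight(X=0) = 1/128
  weight(X=1) = 1/384
Total weight = 1/128 + 1/384 = 1/96
P(X=0 | obs) = 1/128 / 1/96 = 3/4
P(X=1 | obs) = 1/384 / 1/96 = 1/4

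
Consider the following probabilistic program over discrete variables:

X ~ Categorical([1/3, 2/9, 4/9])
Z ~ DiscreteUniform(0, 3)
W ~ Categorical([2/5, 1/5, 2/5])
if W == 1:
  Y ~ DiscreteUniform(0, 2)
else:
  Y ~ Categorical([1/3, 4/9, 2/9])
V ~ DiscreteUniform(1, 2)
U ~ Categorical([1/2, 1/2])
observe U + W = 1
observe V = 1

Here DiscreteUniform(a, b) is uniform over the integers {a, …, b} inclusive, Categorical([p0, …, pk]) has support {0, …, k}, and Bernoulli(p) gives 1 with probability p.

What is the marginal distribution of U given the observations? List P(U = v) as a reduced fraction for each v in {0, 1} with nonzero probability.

Enumerate traces; 72 have nonzero weight after conditioning:
  (X=0, Z=0, W=0, Y=0, V=1, U=1) weight 1/360
  (X=0, Z=0, W=0, Y=1, V=1, U=1) weight 1/270
  (X=0, Z=0, W=0, Y=2, V=1, U=1) weight 1/540
  (X=0, Z=0, W=1, Y=0, V=1, U=0) weight 1/720
  (X=0, Z=0, W=1, Y=1, V=1, U=0) weight 1/720
  (X=0, Z=0, W=1, Y=2, V=1, U=0) weight 1/720
  (X=0, Z=1, W=0, Y=0, V=1, U=1) weight 1/360
  (X=0, Z=1, W=0, Y=1, V=1, U=1) weight 1/270
  … 64 more
Group by U:
  weight(U=0) = 1/20
  weight(U=1) = 1/10
Total weight = 1/20 + 1/10 = 3/20
P(U=0 | obs) = 1/20 / 3/20 = 1/3
P(U=1 | obs) = 1/10 / 3/20 = 2/3

P(U=0) = 1/3, P(U=1) = 2/3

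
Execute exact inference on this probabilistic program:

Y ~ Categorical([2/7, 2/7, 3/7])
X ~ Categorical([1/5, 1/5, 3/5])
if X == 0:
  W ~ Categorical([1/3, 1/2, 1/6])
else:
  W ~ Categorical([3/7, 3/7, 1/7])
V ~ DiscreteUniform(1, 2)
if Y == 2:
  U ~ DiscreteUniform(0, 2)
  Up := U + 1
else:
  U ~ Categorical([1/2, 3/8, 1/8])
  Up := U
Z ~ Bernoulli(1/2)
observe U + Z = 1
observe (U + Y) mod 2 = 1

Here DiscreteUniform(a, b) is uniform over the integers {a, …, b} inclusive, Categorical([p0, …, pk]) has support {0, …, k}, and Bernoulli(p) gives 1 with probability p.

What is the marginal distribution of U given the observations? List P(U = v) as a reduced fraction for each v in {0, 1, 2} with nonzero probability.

P(U=0) = 4/11, P(U=1) = 7/11

Enumerate traces; 54 have nonzero weight after conditioning:
  (Y=0, X=0, W=0, V=1, U=1, Z=0) weight 1/560
  (Y=0, X=0, W=0, V=2, U=1, Z=0) weight 1/560
  (Y=0, X=0, W=1, V=1, U=1, Z=0) weight 3/1120
  (Y=0, X=0, W=1, V=2, U=1, Z=0) weight 3/1120
  (Y=0, X=0, W=2, V=1, U=1, Z=0) weight 1/1120
  (Y=0, X=0, W=2, V=2, U=1, Z=0) weight 1/1120
  (Y=0, X=1, W=0, V=1, U=1, Z=0) weight 9/3920
  (Y=0, X=1, W=0, V=2, U=1, Z=0) weight 9/3920
  (Y=1, X=0, W=0, V=1, U=0, Z=1) weight 1/420
  … 45 more
Group by U:
  weight(U=0) = 1/14
  weight(U=1) = 1/8
Total weight = 1/14 + 1/8 = 11/56
P(U=0 | obs) = 1/14 / 11/56 = 4/11
P(U=1 | obs) = 1/8 / 11/56 = 7/11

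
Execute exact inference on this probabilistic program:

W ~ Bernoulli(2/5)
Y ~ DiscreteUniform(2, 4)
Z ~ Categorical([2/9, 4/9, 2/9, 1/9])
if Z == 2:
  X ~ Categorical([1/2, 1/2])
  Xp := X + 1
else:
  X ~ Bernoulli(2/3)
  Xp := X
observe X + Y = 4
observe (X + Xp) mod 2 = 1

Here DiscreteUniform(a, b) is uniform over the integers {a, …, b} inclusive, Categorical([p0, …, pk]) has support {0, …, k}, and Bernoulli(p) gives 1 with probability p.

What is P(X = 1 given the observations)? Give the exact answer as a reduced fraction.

Enumerate traces; 4 have nonzero weight after conditioning:
  (W=0, Y=3, Z=2, X=1) weight 1/45
  (W=0, Y=4, Z=2, X=0) weight 1/45
  (W=1, Y=3, Z=2, X=1) weight 2/135
  (W=1, Y=4, Z=2, X=0) weight 2/135
Group by X:
  weight(X=0) = 1/27
  weight(X=1) = 1/27
Total weight = 1/27 + 1/27 = 2/27
P(X=0 | obs) = 1/27 / 2/27 = 1/2
P(X=1 | obs) = 1/27 / 2/27 = 1/2

P(X = 1 | obs) = 1/2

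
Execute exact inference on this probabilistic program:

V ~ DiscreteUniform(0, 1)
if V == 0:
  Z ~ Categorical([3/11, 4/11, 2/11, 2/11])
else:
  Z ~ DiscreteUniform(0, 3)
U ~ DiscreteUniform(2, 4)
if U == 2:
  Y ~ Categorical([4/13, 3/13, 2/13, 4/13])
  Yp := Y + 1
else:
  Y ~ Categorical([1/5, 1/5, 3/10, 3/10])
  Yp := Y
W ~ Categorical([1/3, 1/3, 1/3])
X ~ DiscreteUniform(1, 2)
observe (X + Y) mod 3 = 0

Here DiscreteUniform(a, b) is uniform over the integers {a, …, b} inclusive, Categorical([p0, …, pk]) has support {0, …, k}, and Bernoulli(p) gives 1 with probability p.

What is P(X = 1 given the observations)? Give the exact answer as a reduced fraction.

Enumerate traces; 144 have nonzero weight after conditioning:
  (V=0, Z=0, U=2, Y=1, W=0, X=2) weight 1/572
  (V=0, Z=0, U=2, Y=1, W=1, X=2) weight 1/572
  (V=0, Z=0, U=2, Y=1, W=2, X=2) weight 1/572
  (V=0, Z=0, U=2, Y=2, W=0, X=1) weight 1/858
  (V=0, Z=0, U=2, Y=2, W=1, X=1) weight 1/858
  (V=0, Z=0, U=2, Y=2, W=2, X=1) weight 1/858
  (V=0, Z=0, U=3, Y=1, W=0, X=2) weight 1/660
  (V=0, Z=0, U=3, Y=1, W=1, X=2) weight 1/660
  … 136 more
Group by X:
  weight(X=1) = 49/390
  weight(X=2) = 41/390
Total weight = 49/390 + 41/390 = 3/13
P(X=1 | obs) = 49/390 / 3/13 = 49/90
P(X=2 | obs) = 41/390 / 3/13 = 41/90

P(X = 1 | obs) = 49/90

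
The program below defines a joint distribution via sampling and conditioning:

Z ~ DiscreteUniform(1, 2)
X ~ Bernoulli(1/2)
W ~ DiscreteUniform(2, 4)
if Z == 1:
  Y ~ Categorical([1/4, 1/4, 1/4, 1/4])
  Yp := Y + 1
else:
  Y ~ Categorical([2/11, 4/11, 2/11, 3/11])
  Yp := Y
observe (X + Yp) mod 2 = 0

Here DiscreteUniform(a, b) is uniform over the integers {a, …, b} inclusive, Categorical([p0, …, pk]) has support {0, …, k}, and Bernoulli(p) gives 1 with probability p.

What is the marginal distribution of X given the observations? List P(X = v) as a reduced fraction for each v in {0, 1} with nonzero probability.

P(X=0) = 19/44, P(X=1) = 25/44

Enumerate traces; 24 have nonzero weight after conditioning:
  (Z=1, X=0, W=2, Y=1) weight 1/48
  (Z=1, X=0, W=2, Y=3) weight 1/48
  (Z=1, X=0, W=3, Y=1) weight 1/48
  (Z=1, X=0, W=3, Y=3) weight 1/48
  (Z=1, X=0, W=4, Y=1) weight 1/48
  (Z=1, X=0, W=4, Y=3) weight 1/48
  (Z=1, X=1, W=2, Y=0) weight 1/48
  (Z=1, X=1, W=2, Y=2) weight 1/48
  … 16 more
Group by X:
  weight(X=0) = 19/88
  weight(X=1) = 25/88
Total weight = 19/88 + 25/88 = 1/2
P(X=0 | obs) = 19/88 / 1/2 = 19/44
P(X=1 | obs) = 25/88 / 1/2 = 25/44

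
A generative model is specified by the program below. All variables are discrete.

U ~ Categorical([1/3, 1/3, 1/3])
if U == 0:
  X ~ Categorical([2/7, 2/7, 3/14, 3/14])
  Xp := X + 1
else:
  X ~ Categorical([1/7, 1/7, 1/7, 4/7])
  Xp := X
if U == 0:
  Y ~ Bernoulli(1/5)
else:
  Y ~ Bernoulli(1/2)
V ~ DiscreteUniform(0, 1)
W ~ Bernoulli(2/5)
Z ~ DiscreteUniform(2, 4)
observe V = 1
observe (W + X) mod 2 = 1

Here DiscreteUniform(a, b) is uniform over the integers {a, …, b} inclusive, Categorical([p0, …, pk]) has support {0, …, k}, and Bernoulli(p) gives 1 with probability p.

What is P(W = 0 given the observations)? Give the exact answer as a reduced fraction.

Enumerate traces; 72 have nonzero weight after conditioning:
  (U=0, X=0, Y=0, V=1, W=1, Z=2) weight 8/1575
  (U=0, X=0, Y=0, V=1, W=1, Z=3) weight 8/1575
  (U=0, X=0, Y=0, V=1, W=1, Z=4) weight 8/1575
  (U=0, X=0, Y=1, V=1, W=1, Z=2) weight 2/1575
  (U=0, X=0, Y=1, V=1, W=1, Z=3) weight 2/1575
  (U=0, X=0, Y=1, V=1, W=1, Z=4) weight 2/1575
  (U=0, X=1, Y=0, V=1, W=0, Z=2) weight 4/525
  (U=0, X=1, Y=0, V=1, W=0, Z=3) weight 4/525
  … 64 more
Group by W:
  weight(W=0) = 27/140
  weight(W=1) = 1/14
Total weight = 27/140 + 1/14 = 37/140
P(W=0 | obs) = 27/140 / 37/140 = 27/37
P(W=1 | obs) = 1/14 / 37/140 = 10/37

P(W = 0 | obs) = 27/37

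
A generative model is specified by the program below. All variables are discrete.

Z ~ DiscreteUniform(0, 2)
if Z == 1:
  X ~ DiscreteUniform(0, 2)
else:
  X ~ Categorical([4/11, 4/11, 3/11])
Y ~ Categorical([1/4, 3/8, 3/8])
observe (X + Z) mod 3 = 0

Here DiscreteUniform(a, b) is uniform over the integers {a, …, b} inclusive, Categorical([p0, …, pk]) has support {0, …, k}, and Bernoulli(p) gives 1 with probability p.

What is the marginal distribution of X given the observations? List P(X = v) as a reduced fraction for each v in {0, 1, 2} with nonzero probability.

P(X=0) = 12/35, P(X=1) = 12/35, P(X=2) = 11/35

Enumerate traces; 9 have nonzero weight after conditioning:
  (Z=0, X=0, Y=0) weight 1/33
  (Z=0, X=0, Y=1) weight 1/22
  (Z=0, X=0, Y=2) weight 1/22
  (Z=1, X=2, Y=0) weight 1/36
  (Z=1, X=2, Y=1) weight 1/24
  (Z=1, X=2, Y=2) weight 1/24
  (Z=2, X=1, Y=0) weight 1/33
  (Z=2, X=1, Y=1) weight 1/22
  … 1 more
Group by X:
  weight(X=0) = 4/33
  weight(X=1) = 4/33
  weight(X=2) = 1/9
Total weight = 4/33 + 4/33 + 1/9 = 35/99
P(X=0 | obs) = 4/33 / 35/99 = 12/35
P(X=1 | obs) = 4/33 / 35/99 = 12/35
P(X=2 | obs) = 1/9 / 35/99 = 11/35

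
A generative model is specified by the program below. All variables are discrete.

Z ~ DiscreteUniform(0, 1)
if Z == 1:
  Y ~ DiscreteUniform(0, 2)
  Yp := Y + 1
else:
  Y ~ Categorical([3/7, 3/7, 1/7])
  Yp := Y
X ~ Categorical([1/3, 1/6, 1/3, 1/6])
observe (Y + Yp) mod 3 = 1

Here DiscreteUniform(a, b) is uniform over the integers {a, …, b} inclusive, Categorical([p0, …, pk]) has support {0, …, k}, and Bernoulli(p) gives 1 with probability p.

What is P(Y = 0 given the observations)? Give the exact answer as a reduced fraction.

Enumerate traces; 8 have nonzero weight after conditioning:
  (Z=0, Y=2, X=0) weight 1/42
  (Z=0, Y=2, X=1) weight 1/84
  (Z=0, Y=2, X=2) weight 1/42
  (Z=0, Y=2, X=3) weight 1/84
  (Z=1, Y=0, X=0) weight 1/18
  (Z=1, Y=0, X=1) weight 1/36
  (Z=1, Y=0, X=2) weight 1/18
  (Z=1, Y=0, X=3) weight 1/36
Group by Y:
  weight(Y=0) = 1/6
  weight(Y=2) = 1/14
Total weight = 1/6 + 1/14 = 5/21
P(Y=0 | obs) = 1/6 / 5/21 = 7/10
P(Y=2 | obs) = 1/14 / 5/21 = 3/10

P(Y = 0 | obs) = 7/10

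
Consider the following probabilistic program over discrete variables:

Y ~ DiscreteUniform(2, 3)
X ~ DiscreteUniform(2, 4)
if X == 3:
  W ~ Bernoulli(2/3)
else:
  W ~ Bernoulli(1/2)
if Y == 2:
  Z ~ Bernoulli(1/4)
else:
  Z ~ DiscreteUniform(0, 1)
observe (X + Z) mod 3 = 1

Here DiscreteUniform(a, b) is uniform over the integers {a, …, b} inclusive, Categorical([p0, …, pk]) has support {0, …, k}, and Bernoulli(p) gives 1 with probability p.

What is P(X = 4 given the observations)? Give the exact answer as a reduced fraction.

Enumerate traces; 8 have nonzero weight after conditioning:
  (Y=2, X=3, W=0, Z=1) weight 1/72
  (Y=2, X=3, W=1, Z=1) weight 1/36
  (Y=2, X=4, W=0, Z=0) weight 1/16
  (Y=2, X=4, W=1, Z=0) weight 1/16
  (Y=3, X=3, W=0, Z=1) weight 1/36
  (Y=3, X=3, W=1, Z=1) weight 1/18
  (Y=3, X=4, W=0, Z=0) weight 1/24
  (Y=3, X=4, W=1, Z=0) weight 1/24
Group by X:
  weight(X=3) = 1/8
  weight(X=4) = 5/24
Total weight = 1/8 + 5/24 = 1/3
P(X=3 | obs) = 1/8 / 1/3 = 3/8
P(X=4 | obs) = 5/24 / 1/3 = 5/8

P(X = 4 | obs) = 5/8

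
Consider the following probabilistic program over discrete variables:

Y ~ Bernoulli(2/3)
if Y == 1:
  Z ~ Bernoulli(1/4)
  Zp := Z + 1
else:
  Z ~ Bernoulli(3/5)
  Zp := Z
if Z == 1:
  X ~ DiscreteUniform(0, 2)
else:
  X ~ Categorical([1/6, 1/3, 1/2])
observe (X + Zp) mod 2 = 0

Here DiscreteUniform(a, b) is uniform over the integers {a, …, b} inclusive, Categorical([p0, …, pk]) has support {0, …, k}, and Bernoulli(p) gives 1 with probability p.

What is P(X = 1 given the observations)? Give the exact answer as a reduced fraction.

P(X = 1 | obs) = 7/13

Enumerate traces; 6 have nonzero weight after conditioning:
  (Y=0, Z=0, X=0) weight 1/45
  (Y=0, Z=0, X=2) weight 1/15
  (Y=0, Z=1, X=1) weight 1/15
  (Y=1, Z=0, X=1) weight 1/6
  (Y=1, Z=1, X=0) weight 1/18
  (Y=1, Z=1, X=2) weight 1/18
Group by X:
  weight(X=0) = 7/90
  weight(X=1) = 7/30
  weight(X=2) = 11/90
Total weight = 7/90 + 7/30 + 11/90 = 13/30
P(X=0 | obs) = 7/90 / 13/30 = 7/39
P(X=1 | obs) = 7/30 / 13/30 = 7/13
P(X=2 | obs) = 11/90 / 13/30 = 11/39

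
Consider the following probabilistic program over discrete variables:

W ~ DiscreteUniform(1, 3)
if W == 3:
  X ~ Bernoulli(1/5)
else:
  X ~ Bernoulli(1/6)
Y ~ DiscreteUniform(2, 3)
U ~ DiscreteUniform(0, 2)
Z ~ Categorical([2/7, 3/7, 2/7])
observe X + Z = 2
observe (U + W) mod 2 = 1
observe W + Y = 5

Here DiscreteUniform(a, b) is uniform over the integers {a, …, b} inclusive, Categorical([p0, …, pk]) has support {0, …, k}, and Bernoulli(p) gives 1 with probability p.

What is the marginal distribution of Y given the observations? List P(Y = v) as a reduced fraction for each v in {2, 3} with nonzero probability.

P(Y=2) = 132/197, P(Y=3) = 65/197

Enumerate traces; 6 have nonzero weight after conditioning:
  (W=2, X=0, Y=3, U=1, Z=2) weight 5/378
  (W=2, X=1, Y=3, U=1, Z=1) weight 1/252
  (W=3, X=0, Y=2, U=0, Z=2) weight 4/315
  (W=3, X=0, Y=2, U=2, Z=2) weight 4/315
  (W=3, X=1, Y=2, U=0, Z=1) weight 1/210
  (W=3, X=1, Y=2, U=2, Z=1) weight 1/210
Group by Y:
  weight(Y=2) = 11/315
  weight(Y=3) = 13/756
Total weight = 11/315 + 13/756 = 197/3780
P(Y=2 | obs) = 11/315 / 197/3780 = 132/197
P(Y=3 | obs) = 13/756 / 197/3780 = 65/197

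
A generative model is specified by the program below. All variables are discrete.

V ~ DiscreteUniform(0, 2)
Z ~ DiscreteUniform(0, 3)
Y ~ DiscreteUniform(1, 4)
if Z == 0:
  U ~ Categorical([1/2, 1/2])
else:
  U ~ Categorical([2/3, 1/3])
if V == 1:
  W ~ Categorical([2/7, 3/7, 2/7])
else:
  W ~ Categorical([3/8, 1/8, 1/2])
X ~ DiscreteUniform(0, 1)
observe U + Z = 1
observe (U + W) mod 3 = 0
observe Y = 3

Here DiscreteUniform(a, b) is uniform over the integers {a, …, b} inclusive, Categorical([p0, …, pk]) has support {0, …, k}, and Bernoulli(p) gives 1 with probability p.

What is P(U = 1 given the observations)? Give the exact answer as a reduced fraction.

P(U = 1 | obs) = 27/56

Enumerate traces; 12 have nonzero weight after conditioning:
  (V=0, Z=0, Y=3, U=1, W=2, X=0) weight 1/384
  (V=0, Z=0, Y=3, U=1, W=2, X=1) weight 1/384
  (V=0, Z=1, Y=3, U=0, W=0, X=0) weight 1/384
  (V=0, Z=1, Y=3, U=0, W=0, X=1) weight 1/384
  (V=1, Z=0, Y=3, U=1, W=2, X=0) weight 1/672
  (V=1, Z=0, Y=3, U=1, W=2, X=1) weight 1/672
  (V=1, Z=1, Y=3, U=0, W=0, X=0) weight 1/504
  (V=1, Z=1, Y=3, U=0, W=0, X=1) weight 1/504
  … 4 more
Group by U:
  weight(U=0) = 29/2016
  weight(U=1) = 3/224
Total weight = 29/2016 + 3/224 = 1/36
P(U=0 | obs) = 29/2016 / 1/36 = 29/56
P(U=1 | obs) = 3/224 / 1/36 = 27/56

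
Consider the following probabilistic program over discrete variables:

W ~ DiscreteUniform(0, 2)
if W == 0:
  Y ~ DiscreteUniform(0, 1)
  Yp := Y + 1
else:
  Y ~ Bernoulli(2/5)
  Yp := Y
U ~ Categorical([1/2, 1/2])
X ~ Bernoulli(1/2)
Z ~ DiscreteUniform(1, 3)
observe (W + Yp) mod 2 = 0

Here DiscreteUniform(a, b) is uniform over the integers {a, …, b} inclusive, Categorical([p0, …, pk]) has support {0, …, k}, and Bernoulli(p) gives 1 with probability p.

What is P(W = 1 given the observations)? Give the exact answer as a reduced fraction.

Enumerate traces; 36 have nonzero weight after conditioning:
  (W=0, Y=1, U=0, X=0, Z=1) weight 1/72
  (W=0, Y=1, U=0, X=0, Z=2) weight 1/72
  (W=0, Y=1, U=0, X=0, Z=3) weight 1/72
  (W=0, Y=1, U=0, X=1, Z=1) weight 1/72
  (W=0, Y=1, U=0, X=1, Z=2) weight 1/72
  (W=0, Y=1, U=0, X=1, Z=3) weight 1/72
  (W=0, Y=1, U=1, X=0, Z=1) weight 1/72
  (W=0, Y=1, U=1, X=0, Z=2) weight 1/72
  (W=1, Y=1, U=0, X=0, Z=1) weight 1/90
  (W=2, Y=0, U=0, X=0, Z=1) weight 1/60
  … 26 more
Group by W:
  weight(W=0) = 1/6
  weight(W=1) = 2/15
  weight(W=2) = 1/5
Total weight = 1/6 + 2/15 + 1/5 = 1/2
P(W=0 | obs) = 1/6 / 1/2 = 1/3
P(W=1 | obs) = 2/15 / 1/2 = 4/15
P(W=2 | obs) = 1/5 / 1/2 = 2/5

P(W = 1 | obs) = 4/15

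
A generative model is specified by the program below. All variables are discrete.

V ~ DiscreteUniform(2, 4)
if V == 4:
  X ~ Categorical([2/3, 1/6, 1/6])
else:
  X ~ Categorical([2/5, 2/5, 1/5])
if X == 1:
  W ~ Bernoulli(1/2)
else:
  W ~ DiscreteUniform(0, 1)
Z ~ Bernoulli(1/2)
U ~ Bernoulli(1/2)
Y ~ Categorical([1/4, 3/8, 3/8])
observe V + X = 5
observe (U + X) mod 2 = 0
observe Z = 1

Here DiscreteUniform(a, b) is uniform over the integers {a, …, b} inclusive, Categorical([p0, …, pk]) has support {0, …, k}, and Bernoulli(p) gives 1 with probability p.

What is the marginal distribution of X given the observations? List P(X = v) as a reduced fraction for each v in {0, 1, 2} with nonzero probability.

P(X=1) = 5/11, P(X=2) = 6/11

Enumerate traces; 12 have nonzero weight after conditioning:
  (V=3, X=2, W=0, Z=1, U=0, Y=0) weight 1/480
  (V=3, X=2, W=0, Z=1, U=0, Y=1) weight 1/320
  (V=3, X=2, W=0, Z=1, U=0, Y=2) weight 1/320
  (V=3, X=2, W=1, Z=1, U=0, Y=0) weight 1/480
  (V=3, X=2, W=1, Z=1, U=0, Y=1) weight 1/320
  (V=3, X=2, W=1, Z=1, U=0, Y=2) weight 1/320
  (V=4, X=1, W=0, Z=1, U=1, Y=0) weight 1/576
  (V=4, X=1, W=0, Z=1, U=1, Y=1) weight 1/384
  … 4 more
Group by X:
  weight(X=1) = 1/72
  weight(X=2) = 1/60
Total weight = 1/72 + 1/60 = 11/360
P(X=1 | obs) = 1/72 / 11/360 = 5/11
P(X=2 | obs) = 1/60 / 11/360 = 6/11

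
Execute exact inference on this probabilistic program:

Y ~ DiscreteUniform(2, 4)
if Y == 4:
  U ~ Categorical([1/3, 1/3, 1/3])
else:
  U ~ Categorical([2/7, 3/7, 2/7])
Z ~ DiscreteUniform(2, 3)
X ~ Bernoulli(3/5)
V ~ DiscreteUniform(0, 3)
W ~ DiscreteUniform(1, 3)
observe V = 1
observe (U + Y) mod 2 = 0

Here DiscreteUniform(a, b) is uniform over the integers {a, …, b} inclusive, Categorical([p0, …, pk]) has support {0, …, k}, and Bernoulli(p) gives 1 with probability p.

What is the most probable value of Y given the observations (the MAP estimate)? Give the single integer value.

argmax_v P(Y = v | obs) = 4

Enumerate traces; 60 have nonzero weight after conditioning:
  (Y=2, U=0, Z=2, X=0, V=1, W=1) weight 1/630
  (Y=2, U=0, Z=2, X=0, V=1, W=2) weight 1/630
  (Y=2, U=0, Z=2, X=0, V=1, W=3) weight 1/630
  (Y=2, U=0, Z=2, X=1, V=1, W=1) weight 1/420
  (Y=2, U=0, Z=2, X=1, V=1, W=2) weight 1/420
  (Y=2, U=0, Z=2, X=1, V=1, W=3) weight 1/420
  (Y=2, U=0, Z=3, X=0, V=1, W=1) weight 1/630
  (Y=2, U=0, Z=3, X=0, V=1, W=2) weight 1/630
  (Y=3, U=1, Z=2, X=0, V=1, W=1) weight 1/420
  (Y=4, U=0, Z=2, X=0, V=1, W=1) weight 1/540
  … 50 more
Group by Y:
  weight(Y=2) = 1/21
  weight(Y=3) = 1/28
  weight(Y=4) = 1/18
Total weight = 1/21 + 1/28 + 1/18 = 5/36
P(Y=2 | obs) = 1/21 / 5/36 = 12/35
P(Y=3 | obs) = 1/28 / 5/36 = 9/35
P(Y=4 | obs) = 1/18 / 5/36 = 2/5
argmax = 4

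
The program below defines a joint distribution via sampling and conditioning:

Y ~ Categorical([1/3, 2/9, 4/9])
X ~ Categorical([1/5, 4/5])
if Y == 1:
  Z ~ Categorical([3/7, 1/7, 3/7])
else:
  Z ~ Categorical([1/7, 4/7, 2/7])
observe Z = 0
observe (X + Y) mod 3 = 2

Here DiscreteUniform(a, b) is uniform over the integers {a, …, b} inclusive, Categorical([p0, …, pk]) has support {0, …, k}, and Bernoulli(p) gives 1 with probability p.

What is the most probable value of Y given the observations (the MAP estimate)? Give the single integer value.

Enumerate traces; 2 have nonzero weight after conditioning:
  (Y=1, X=1, Z=0) weight 8/105
  (Y=2, X=0, Z=0) weight 4/315
Group by Y:
  weight(Y=1) = 8/105
  weight(Y=2) = 4/315
Total weight = 8/105 + 4/315 = 4/45
P(Y=1 | obs) = 8/105 / 4/45 = 6/7
P(Y=2 | obs) = 4/315 / 4/45 = 1/7
argmax = 1

argmax_v P(Y = v | obs) = 1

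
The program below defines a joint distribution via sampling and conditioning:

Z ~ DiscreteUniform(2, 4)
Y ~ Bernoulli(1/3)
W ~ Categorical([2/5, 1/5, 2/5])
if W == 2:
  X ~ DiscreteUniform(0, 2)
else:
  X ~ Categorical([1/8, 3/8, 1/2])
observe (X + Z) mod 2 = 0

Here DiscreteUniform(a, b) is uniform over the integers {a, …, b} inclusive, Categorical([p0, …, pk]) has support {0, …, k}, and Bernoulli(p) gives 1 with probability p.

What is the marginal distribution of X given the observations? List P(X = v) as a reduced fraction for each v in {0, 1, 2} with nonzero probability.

Enumerate traces; 30 have nonzero weight after conditioning:
  (Z=2, Y=0, W=0, X=0) weight 1/90
  (Z=2, Y=0, W=0, X=2) weight 2/45
  (Z=2, Y=0, W=1, X=0) weight 1/180
  (Z=2, Y=0, W=1, X=2) weight 1/45
  (Z=2, Y=0, W=2, X=0) weight 4/135
  (Z=2, Y=0, W=2, X=2) weight 4/135
  (Z=2, Y=1, W=0, X=0) weight 1/180
  (Z=2, Y=1, W=0, X=2) weight 1/45
  (Z=3, Y=0, W=0, X=1) weight 1/30
  … 21 more
Group by X:
  weight(X=0) = 5/36
  weight(X=1) = 43/360
  weight(X=2) = 13/45
Total weight = 5/36 + 43/360 + 13/45 = 197/360
P(X=0 | obs) = 5/36 / 197/360 = 50/197
P(X=1 | obs) = 43/360 / 197/360 = 43/197
P(X=2 | obs) = 13/45 / 197/360 = 104/197

P(X=0) = 50/197, P(X=1) = 43/197, P(X=2) = 104/197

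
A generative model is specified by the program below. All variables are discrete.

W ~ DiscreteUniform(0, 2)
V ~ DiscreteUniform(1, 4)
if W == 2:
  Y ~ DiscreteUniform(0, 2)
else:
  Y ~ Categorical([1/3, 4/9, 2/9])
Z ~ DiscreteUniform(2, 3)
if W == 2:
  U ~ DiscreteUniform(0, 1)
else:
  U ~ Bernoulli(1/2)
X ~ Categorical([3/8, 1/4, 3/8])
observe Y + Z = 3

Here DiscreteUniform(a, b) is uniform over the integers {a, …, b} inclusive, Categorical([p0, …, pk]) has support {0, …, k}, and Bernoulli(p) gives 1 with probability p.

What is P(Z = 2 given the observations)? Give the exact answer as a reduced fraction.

Enumerate traces; 144 have nonzero weight after conditioning:
  (W=0, V=1, Y=0, Z=3, U=0, X=0) weight 1/384
  (W=0, V=1, Y=0, Z=3, U=0, X=1) weight 1/576
  (W=0, V=1, Y=0, Z=3, U=0, X=2) weight 1/384
  (W=0, V=1, Y=0, Z=3, U=1, X=0) weight 1/384
  (W=0, V=1, Y=0, Z=3, U=1, X=1) weight 1/576
  (W=0, V=1, Y=0, Z=3, U=1, X=2) weight 1/384
  (W=0, V=1, Y=1, Z=2, U=0, X=0) weight 1/288
  (W=0, V=1, Y=1, Z=2, U=0, X=1) weight 1/432
  … 136 more
Group by Z:
  weight(Z=2) = 11/54
  weight(Z=3) = 1/6
Total weight = 11/54 + 1/6 = 10/27
P(Z=2 | obs) = 11/54 / 10/27 = 11/20
P(Z=3 | obs) = 1/6 / 10/27 = 9/20

P(Z = 2 | obs) = 11/20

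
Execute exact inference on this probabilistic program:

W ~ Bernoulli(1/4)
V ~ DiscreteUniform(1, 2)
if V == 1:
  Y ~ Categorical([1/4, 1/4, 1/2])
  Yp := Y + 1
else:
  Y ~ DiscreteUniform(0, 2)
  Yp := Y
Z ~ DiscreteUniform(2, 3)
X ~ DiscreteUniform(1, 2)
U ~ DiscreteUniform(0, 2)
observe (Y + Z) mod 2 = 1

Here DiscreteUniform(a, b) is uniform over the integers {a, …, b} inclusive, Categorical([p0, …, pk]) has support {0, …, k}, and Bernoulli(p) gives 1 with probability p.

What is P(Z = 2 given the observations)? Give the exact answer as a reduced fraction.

Enumerate traces; 72 have nonzero weight after conditioning:
  (W=0, V=1, Y=0, Z=3, X=1, U=0) weight 1/128
  (W=0, V=1, Y=0, Z=3, X=1, U=1) weight 1/128
  (W=0, V=1, Y=0, Z=3, X=1, U=2) weight 1/128
  (W=0, V=1, Y=0, Z=3, X=2, U=0) weight 1/128
  (W=0, V=1, Y=0, Z=3, X=2, U=1) weight 1/128
  (W=0, V=1, Y=0, Z=3, X=2, U=2) weight 1/128
  (W=0, V=1, Y=1, Z=2, X=1, U=0) weight 1/128
  (W=0, V=1, Y=1, Z=2, X=1, U=1) weight 1/128
  … 64 more
Group by Z:
  weight(Z=2) = 7/48
  weight(Z=3) = 17/48
Total weight = 7/48 + 17/48 = 1/2
P(Z=2 | obs) = 7/48 / 1/2 = 7/24
P(Z=3 | obs) = 17/48 / 1/2 = 17/24

P(Z = 2 | obs) = 7/24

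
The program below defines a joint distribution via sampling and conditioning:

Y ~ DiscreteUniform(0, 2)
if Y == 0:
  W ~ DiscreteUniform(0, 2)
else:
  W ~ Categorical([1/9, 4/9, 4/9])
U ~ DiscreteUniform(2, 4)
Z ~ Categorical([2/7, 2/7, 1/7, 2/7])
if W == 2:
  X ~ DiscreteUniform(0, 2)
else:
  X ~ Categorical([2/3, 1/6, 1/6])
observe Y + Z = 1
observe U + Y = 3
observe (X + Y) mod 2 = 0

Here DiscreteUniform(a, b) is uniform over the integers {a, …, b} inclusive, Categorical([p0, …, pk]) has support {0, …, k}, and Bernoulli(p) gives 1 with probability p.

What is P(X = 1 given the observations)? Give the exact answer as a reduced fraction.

Enumerate traces; 9 have nonzero weight after conditioning:
  (Y=0, W=0, U=3, Z=1, X=0) weight 4/567
  (Y=0, W=0, U=3, Z=1, X=2) weight 1/567
  (Y=0, W=1, U=3, Z=1, X=0) weight 4/567
  (Y=0, W=1, U=3, Z=1, X=2) weight 1/567
  (Y=0, W=2, U=3, Z=1, X=0) weight 2/567
  (Y=0, W=2, U=3, Z=1, X=2) weight 2/567
  (Y=1, W=0, U=2, Z=0, X=1) weight 1/1701
  (Y=1, W=1, U=2, Z=0, X=1) weight 4/1701
  … 1 more
Group by X:
  weight(X=0) = 10/567
  weight(X=1) = 13/1701
  weight(X=2) = 4/567
Total weight = 10/567 + 13/1701 + 4/567 = 55/1701
P(X=0 | obs) = 10/567 / 55/1701 = 6/11
P(X=1 | obs) = 13/1701 / 55/1701 = 13/55
P(X=2 | obs) = 4/567 / 55/1701 = 12/55

P(X = 1 | obs) = 13/55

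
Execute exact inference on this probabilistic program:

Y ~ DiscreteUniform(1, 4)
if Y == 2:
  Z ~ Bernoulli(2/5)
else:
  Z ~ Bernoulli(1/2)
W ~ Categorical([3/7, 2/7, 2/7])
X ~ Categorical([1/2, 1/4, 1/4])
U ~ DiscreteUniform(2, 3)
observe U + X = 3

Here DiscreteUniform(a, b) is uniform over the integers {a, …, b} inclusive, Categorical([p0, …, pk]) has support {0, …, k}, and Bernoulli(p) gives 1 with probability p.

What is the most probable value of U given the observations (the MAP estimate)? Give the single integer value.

argmax_v P(U = v | obs) = 3

Enumerate traces; 48 have nonzero weight after conditioning:
  (Y=1, Z=0, W=0, X=0, U=3) weight 3/224
  (Y=1, Z=0, W=0, X=1, U=2) weight 3/448
  (Y=1, Z=0, W=1, X=0, U=3) weight 1/112
  (Y=1, Z=0, W=1, X=1, U=2) weight 1/224
  (Y=1, Z=0, W=2, X=0, U=3) weight 1/112
  (Y=1, Z=0, W=2, X=1, U=2) weight 1/224
  (Y=1, Z=1, W=0, X=0, U=3) weight 3/224
  (Y=1, Z=1, W=0, X=1, U=2) weight 3/448
  … 40 more
Group by U:
  weight(U=2) = 1/8
  weight(U=3) = 1/4
Total weight = 1/8 + 1/4 = 3/8
P(U=2 | obs) = 1/8 / 3/8 = 1/3
P(U=3 | obs) = 1/4 / 3/8 = 2/3
argmax = 3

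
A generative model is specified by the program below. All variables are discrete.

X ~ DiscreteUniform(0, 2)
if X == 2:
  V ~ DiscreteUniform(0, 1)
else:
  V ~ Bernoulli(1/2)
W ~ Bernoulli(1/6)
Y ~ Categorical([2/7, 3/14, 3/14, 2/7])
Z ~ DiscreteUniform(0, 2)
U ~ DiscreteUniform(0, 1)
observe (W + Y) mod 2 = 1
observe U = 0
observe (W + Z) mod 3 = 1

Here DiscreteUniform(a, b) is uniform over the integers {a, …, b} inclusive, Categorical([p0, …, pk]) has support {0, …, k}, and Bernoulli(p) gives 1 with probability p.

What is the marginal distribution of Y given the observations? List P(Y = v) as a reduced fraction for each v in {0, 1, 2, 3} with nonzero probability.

Enumerate traces; 24 have nonzero weight after conditioning:
  (X=0, V=0, W=0, Y=1, Z=1, U=0) weight 5/1008
  (X=0, V=0, W=0, Y=3, Z=1, U=0) weight 5/756
  (X=0, V=0, W=1, Y=0, Z=0, U=0) weight 1/756
  (X=0, V=0, W=1, Y=2, Z=0, U=0) weight 1/1008
  (X=0, V=1, W=0, Y=1, Z=1, U=0) weight 5/1008
  (X=0, V=1, W=0, Y=3, Z=1, U=0) weight 5/756
  (X=0, V=1, W=1, Y=0, Z=0, U=0) weight 1/756
  (X=0, V=1, W=1, Y=2, Z=0, U=0) weight 1/1008
  … 16 more
Group by Y:
  weight(Y=0) = 1/126
  weight(Y=1) = 5/168
  weight(Y=2) = 1/168
  weight(Y=3) = 5/126
Total weight = 1/126 + 5/168 + 1/168 + 5/126 = 1/12
P(Y=0 | obs) = 1/126 / 1/12 = 2/21
P(Y=1 | obs) = 5/168 / 1/12 = 5/14
P(Y=2 | obs) = 1/168 / 1/12 = 1/14
P(Y=3 | obs) = 5/126 / 1/12 = 10/21

P(Y=0) = 2/21, P(Y=1) = 5/14, P(Y=2) = 1/14, P(Y=3) = 10/21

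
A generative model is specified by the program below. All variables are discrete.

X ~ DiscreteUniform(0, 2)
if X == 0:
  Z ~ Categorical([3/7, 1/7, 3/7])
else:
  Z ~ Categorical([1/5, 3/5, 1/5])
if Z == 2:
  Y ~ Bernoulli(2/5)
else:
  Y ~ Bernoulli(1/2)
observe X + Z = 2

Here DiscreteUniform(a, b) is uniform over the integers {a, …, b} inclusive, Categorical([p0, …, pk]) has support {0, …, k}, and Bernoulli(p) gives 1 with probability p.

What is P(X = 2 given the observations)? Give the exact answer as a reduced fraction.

Enumerate traces; 6 have nonzero weight after conditioning:
  (X=0, Z=2, Y=0) weight 3/35
  (X=0, Z=2, Y=1) weight 2/35
  (X=1, Z=1, Y=0) weight 1/10
  (X=1, Z=1, Y=1) weight 1/10
  (X=2, Z=0, Y=0) weight 1/30
  (X=2, Z=0, Y=1) weight 1/30
Group by X:
  weight(X=0) = 1/7
  weight(X=1) = 1/5
  weight(X=2) = 1/15
Total weight = 1/7 + 1/5 + 1/15 = 43/105
P(X=0 | obs) = 1/7 / 43/105 = 15/43
P(X=1 | obs) = 1/5 / 43/105 = 21/43
P(X=2 | obs) = 1/15 / 43/105 = 7/43

P(X = 2 | obs) = 7/43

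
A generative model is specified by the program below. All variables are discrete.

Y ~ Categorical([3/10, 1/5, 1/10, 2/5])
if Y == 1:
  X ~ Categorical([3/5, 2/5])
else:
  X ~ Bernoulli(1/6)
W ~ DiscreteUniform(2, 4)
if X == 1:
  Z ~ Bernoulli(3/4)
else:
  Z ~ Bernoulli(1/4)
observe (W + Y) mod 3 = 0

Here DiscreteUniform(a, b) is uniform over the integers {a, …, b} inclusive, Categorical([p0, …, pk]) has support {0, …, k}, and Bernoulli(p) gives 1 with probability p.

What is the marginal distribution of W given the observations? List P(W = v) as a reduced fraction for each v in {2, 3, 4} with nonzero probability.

Enumerate traces; 16 have nonzero weight after conditioning:
  (Y=0, X=0, W=3, Z=0) weight 1/16
  (Y=0, X=0, W=3, Z=1) weight 1/48
  (Y=0, X=1, W=3, Z=0) weight 1/240
  (Y=0, X=1, W=3, Z=1) weight 1/80
  (Y=1, X=0, W=2, Z=0) weight 3/100
  (Y=1, X=0, W=2, Z=1) weight 1/100
  (Y=1, X=1, W=2, Z=0) weight 1/150
  (Y=1, X=1, W=2, Z=1) weight 1/50
  (Y=2, X=0, W=4, Z=0) weight 1/48
  … 7 more
Group by W:
  weight(W=2) = 1/15
  weight(W=3) = 7/30
  weight(W=4) = 1/30
Total weight = 1/15 + 7/30 + 1/30 = 1/3
P(W=2 | obs) = 1/15 / 1/3 = 1/5
P(W=3 | obs) = 7/30 / 1/3 = 7/10
P(W=4 | obs) = 1/30 / 1/3 = 1/10

P(W=2) = 1/5, P(W=3) = 7/10, P(W=4) = 1/10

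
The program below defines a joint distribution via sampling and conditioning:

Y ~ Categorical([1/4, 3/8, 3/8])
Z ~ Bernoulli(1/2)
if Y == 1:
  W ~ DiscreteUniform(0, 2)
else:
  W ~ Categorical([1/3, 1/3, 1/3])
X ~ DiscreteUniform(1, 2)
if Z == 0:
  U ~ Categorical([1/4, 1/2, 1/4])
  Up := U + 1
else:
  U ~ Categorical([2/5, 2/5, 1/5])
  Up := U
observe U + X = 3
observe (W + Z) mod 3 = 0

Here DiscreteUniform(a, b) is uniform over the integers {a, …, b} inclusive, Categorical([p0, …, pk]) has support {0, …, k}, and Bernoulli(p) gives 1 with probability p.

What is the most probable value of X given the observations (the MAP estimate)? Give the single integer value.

argmax_v P(X = v | obs) = 2

Enumerate traces; 12 have nonzero weight after conditioning:
  (Y=0, Z=0, W=0, X=1, U=2) weight 1/192
  (Y=0, Z=0, W=0, X=2, U=1) weight 1/96
  (Y=0, Z=1, W=2, X=1, U=2) weight 1/240
  (Y=0, Z=1, W=2, X=2, U=1) weight 1/120
  (Y=1, Z=0, W=0, X=1, U=2) weight 1/128
  (Y=1, Z=0, W=0, X=2, U=1) weight 1/64
  (Y=1, Z=1, W=2, X=1, U=2) weight 1/160
  (Y=1, Z=1, W=2, X=2, U=1) weight 1/80
  … 4 more
Group by X:
  weight(X=1) = 3/80
  weight(X=2) = 3/40
Total weight = 3/80 + 3/40 = 9/80
P(X=1 | obs) = 3/80 / 9/80 = 1/3
P(X=2 | obs) = 3/40 / 9/80 = 2/3
argmax = 2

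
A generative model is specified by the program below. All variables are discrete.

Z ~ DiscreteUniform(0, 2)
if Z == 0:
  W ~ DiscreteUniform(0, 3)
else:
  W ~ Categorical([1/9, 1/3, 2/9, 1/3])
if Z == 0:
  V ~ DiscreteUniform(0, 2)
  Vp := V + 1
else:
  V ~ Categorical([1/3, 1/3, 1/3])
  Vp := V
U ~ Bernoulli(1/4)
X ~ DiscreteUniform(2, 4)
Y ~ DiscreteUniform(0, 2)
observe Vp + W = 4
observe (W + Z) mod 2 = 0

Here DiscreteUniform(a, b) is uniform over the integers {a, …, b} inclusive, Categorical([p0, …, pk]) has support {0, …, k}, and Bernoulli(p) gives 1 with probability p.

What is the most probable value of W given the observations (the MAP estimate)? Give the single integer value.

argmax_v P(W = v | obs) = 2

Enumerate traces; 54 have nonzero weight after conditioning:
  (Z=0, W=2, V=1, U=0, X=2, Y=0) weight 1/432
  (Z=0, W=2, V=1, U=0, X=2, Y=1) weight 1/432
  (Z=0, W=2, V=1, U=0, X=2, Y=2) weight 1/432
  (Z=0, W=2, V=1, U=0, X=3, Y=0) weight 1/432
  (Z=0, W=2, V=1, U=0, X=3, Y=1) weight 1/432
  (Z=0, W=2, V=1, U=0, X=3, Y=2) weight 1/432
  (Z=0, W=2, V=1, U=0, X=4, Y=0) weight 1/432
  (Z=0, W=2, V=1, U=0, X=4, Y=1) weight 1/432
  (Z=1, W=3, V=1, U=0, X=2, Y=0) weight 1/324
  … 45 more
Group by W:
  weight(W=2) = 17/324
  weight(W=3) = 1/27
Total weight = 17/324 + 1/27 = 29/324
P(W=2 | obs) = 17/324 / 29/324 = 17/29
P(W=3 | obs) = 1/27 / 29/324 = 12/29
argmax = 2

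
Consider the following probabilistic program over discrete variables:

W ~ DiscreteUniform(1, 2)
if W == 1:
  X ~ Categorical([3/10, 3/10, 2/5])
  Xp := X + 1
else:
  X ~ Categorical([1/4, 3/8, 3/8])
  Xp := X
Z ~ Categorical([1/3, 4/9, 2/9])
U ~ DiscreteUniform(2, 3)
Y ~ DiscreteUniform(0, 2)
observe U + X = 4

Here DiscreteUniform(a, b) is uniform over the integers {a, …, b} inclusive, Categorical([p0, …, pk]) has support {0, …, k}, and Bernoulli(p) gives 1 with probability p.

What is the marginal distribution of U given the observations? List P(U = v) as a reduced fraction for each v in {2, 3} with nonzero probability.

P(U=2) = 31/58, P(U=3) = 27/58

Enumerate traces; 36 have nonzero weight after conditioning:
  (W=1, X=1, Z=0, U=3, Y=0) weight 1/120
  (W=1, X=1, Z=0, U=3, Y=1) weight 1/120
  (W=1, X=1, Z=0, U=3, Y=2) weight 1/120
  (W=1, X=1, Z=1, U=3, Y=0) weight 1/90
  (W=1, X=1, Z=1, U=3, Y=1) weight 1/90
  (W=1, X=1, Z=1, U=3, Y=2) weight 1/90
  (W=1, X=1, Z=2, U=3, Y=0) weight 1/180
  (W=1, X=1, Z=2, U=3, Y=1) weight 1/180
  (W=1, X=2, Z=0, U=2, Y=0) weight 1/90
  … 27 more
Group by U:
  weight(U=2) = 31/160
  weight(U=3) = 27/160
Total weight = 31/160 + 27/160 = 29/80
P(U=2 | obs) = 31/160 / 29/80 = 31/58
P(U=3 | obs) = 27/160 / 29/80 = 27/58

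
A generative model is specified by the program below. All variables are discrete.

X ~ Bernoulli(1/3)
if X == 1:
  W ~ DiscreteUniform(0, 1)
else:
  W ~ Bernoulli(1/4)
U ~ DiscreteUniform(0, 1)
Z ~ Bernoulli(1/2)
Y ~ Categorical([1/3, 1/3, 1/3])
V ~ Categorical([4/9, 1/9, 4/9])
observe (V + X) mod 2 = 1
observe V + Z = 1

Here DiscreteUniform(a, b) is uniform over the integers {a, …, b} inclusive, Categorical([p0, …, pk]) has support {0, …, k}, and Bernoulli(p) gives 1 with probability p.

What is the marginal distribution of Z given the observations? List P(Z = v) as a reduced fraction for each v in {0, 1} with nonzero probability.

Enumerate traces; 24 have nonzero weight after conditioning:
  (X=0, W=0, U=0, Z=0, Y=0, V=1) weight 1/216
  (X=0, W=0, U=0, Z=0, Y=1, V=1) weight 1/216
  (X=0, W=0, U=0, Z=0, Y=2, V=1) weight 1/216
  (X=0, W=0, U=1, Z=0, Y=0, V=1) weight 1/216
  (X=0, W=0, U=1, Z=0, Y=1, V=1) weight 1/216
  (X=0, W=0, U=1, Z=0, Y=2, V=1) weight 1/216
  (X=0, W=1, U=0, Z=0, Y=0, V=1) weight 1/648
  (X=0, W=1, U=0, Z=0, Y=1, V=1) weight 1/648
  (X=1, W=0, U=0, Z=1, Y=0, V=0) weight 1/162
  … 15 more
Group by Z:
  weight(Z=0) = 1/27
  weight(Z=1) = 2/27
Total weight = 1/27 + 2/27 = 1/9
P(Z=0 | obs) = 1/27 / 1/9 = 1/3
P(Z=1 | obs) = 2/27 / 1/9 = 2/3

P(Z=0) = 1/3, P(Z=1) = 2/3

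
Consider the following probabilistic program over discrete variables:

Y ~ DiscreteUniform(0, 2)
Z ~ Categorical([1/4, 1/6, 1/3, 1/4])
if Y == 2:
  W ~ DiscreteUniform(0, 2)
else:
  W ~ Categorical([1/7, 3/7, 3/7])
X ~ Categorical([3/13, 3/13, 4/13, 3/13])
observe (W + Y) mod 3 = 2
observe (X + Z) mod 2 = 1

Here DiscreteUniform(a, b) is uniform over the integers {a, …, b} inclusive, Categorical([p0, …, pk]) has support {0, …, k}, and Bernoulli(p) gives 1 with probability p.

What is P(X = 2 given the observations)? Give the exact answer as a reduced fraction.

P(X = 2 | obs) = 20/77

Enumerate traces; 24 have nonzero weight after conditioning:
  (Y=0, Z=0, W=2, X=1) weight 3/364
  (Y=0, Z=0, W=2, X=3) weight 3/364
  (Y=0, Z=1, W=2, X=0) weight 1/182
  (Y=0, Z=1, W=2, X=2) weight 2/273
  (Y=0, Z=2, W=2, X=1) weight 1/91
  (Y=0, Z=2, W=2, X=3) weight 1/91
  (Y=0, Z=3, W=2, X=0) weight 3/364
  (Y=0, Z=3, W=2, X=2) weight 1/91
  … 16 more
Group by X:
  weight(X=0) = 125/3276
  weight(X=1) = 25/468
  weight(X=2) = 125/2457
  weight(X=3) = 25/468
Total weight = 125/3276 + 25/468 + 125/2457 + 25/468 = 275/1404
P(X=0 | obs) = 125/3276 / 275/1404 = 15/77
P(X=1 | obs) = 25/468 / 275/1404 = 3/11
P(X=2 | obs) = 125/2457 / 275/1404 = 20/77
P(X=3 | obs) = 25/468 / 275/1404 = 3/11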